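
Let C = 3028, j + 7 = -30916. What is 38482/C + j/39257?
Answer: 708526515/59435098 ≈ 11.921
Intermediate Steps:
j = -30923 (j = -7 - 30916 = -30923)
38482/C + j/39257 = 38482/3028 - 30923/39257 = 38482*(1/3028) - 30923*1/39257 = 19241/1514 - 30923/39257 = 708526515/59435098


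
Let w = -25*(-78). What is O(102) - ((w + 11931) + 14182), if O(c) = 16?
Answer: -28047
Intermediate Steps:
w = 1950
O(102) - ((w + 11931) + 14182) = 16 - ((1950 + 11931) + 14182) = 16 - (13881 + 14182) = 16 - 1*28063 = 16 - 28063 = -28047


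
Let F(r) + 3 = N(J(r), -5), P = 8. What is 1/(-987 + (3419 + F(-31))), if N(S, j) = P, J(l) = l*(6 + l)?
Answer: 1/2437 ≈ 0.00041034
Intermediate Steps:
N(S, j) = 8
F(r) = 5 (F(r) = -3 + 8 = 5)
1/(-987 + (3419 + F(-31))) = 1/(-987 + (3419 + 5)) = 1/(-987 + 3424) = 1/2437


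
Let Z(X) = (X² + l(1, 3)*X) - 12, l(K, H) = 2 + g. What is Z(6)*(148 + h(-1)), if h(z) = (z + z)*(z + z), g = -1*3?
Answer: 2736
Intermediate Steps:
g = -3
l(K, H) = -1 (l(K, H) = 2 - 3 = -1)
h(z) = 4*z² (h(z) = (2*z)*(2*z) = 4*z²)
Z(X) = -12 + X² - X (Z(X) = (X² - X) - 12 = -12 + X² - X)
Z(6)*(148 + h(-1)) = (-12 + 6² - 1*6)*(148 + 4*(-1)²) = (-12 + 36 - 6)*(148 + 4*1) = 18*(148 + 4) = 18*152 = 2736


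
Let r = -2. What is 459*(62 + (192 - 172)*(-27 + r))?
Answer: -237762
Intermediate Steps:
459*(62 + (192 - 172)*(-27 + r)) = 459*(62 + (192 - 172)*(-27 - 2)) = 459*(62 + 20*(-29)) = 459*(62 - 580) = 459*(-518) = -237762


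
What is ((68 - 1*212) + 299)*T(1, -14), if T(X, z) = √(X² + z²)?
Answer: 155*√197 ≈ 2175.5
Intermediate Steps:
((68 - 1*212) + 299)*T(1, -14) = ((68 - 1*212) + 299)*√(1² + (-14)²) = ((68 - 212) + 299)*√(1 + 196) = (-144 + 299)*√197 = 155*√197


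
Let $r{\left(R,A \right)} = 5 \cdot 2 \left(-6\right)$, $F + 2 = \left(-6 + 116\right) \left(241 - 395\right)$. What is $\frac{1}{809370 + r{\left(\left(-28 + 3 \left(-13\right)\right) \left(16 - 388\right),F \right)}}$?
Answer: $\frac{1}{809310} \approx 1.2356 \cdot 10^{-6}$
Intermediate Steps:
$F = -16942$ ($F = -2 + \left(-6 + 116\right) \left(241 - 395\right) = -2 + 110 \left(-154\right) = -2 - 16940 = -16942$)
$r{\left(R,A \right)} = -60$ ($r{\left(R,A \right)} = 10 \left(-6\right) = -60$)
$\frac{1}{809370 + r{\left(\left(-28 + 3 \left(-13\right)\right) \left(16 - 388\right),F \right)}} = \frac{1}{809370 - 60} = \frac{1}{809310}$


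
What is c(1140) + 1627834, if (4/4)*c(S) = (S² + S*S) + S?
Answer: 4228174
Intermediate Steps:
c(S) = S + 2*S² (c(S) = (S² + S*S) + S = (S² + S²) + S = 2*S² + S = S + 2*S²)
c(1140) + 1627834 = 1140*(1 + 2*1140) + 1627834 = 1140*(1 + 2280) + 1627834 = 1140*2281 + 1627834 = 2600340 + 1627834 = 4228174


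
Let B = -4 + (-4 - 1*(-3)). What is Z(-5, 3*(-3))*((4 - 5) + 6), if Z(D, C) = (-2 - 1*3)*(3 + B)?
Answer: 50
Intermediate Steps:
B = -5 (B = -4 + (-4 + 3) = -4 - 1 = -5)
Z(D, C) = 10 (Z(D, C) = (-2 - 1*3)*(3 - 5) = (-2 - 3)*(-2) = -5*(-2) = 10)
Z(-5, 3*(-3))*((4 - 5) + 6) = 10*((4 - 5) + 6) = 10*(-1 + 6) = 10*5 = 50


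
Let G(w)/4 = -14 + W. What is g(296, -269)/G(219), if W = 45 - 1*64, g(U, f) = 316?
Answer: -79/33 ≈ -2.3939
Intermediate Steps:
W = -19 (W = 45 - 64 = -19)
G(w) = -132 (G(w) = 4*(-14 - 19) = 4*(-33) = -132)
g(296, -269)/G(219) = 316/(-132) = 316*(-1/132) = -79/33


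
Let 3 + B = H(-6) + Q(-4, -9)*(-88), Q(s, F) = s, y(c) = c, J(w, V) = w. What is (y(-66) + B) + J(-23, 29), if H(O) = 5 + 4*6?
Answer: 289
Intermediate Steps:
H(O) = 29 (H(O) = 5 + 24 = 29)
B = 378 (B = -3 + (29 - 4*(-88)) = -3 + (29 + 352) = -3 + 381 = 378)
(y(-66) + B) + J(-23, 29) = (-66 + 378) - 23 = 312 - 23 = 289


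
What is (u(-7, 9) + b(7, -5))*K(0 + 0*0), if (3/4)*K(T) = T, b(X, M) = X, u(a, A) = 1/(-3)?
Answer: 0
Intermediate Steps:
u(a, A) = -⅓
K(T) = 4*T/3
(u(-7, 9) + b(7, -5))*K(0 + 0*0) = (-⅓ + 7)*(4*(0 + 0*0)/3) = 20*(4*(0 + 0)/3)/3 = 20*((4/3)*0)/3 = (20/3)*0 = 0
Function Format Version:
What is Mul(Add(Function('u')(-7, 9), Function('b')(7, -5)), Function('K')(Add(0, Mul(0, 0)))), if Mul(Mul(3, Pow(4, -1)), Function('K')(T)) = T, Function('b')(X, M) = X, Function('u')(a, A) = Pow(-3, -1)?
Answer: 0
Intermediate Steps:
Function('u')(a, A) = Rational(-1, 3)
Function('K')(T) = Mul(Rational(4, 3), T)
Mul(Add(Function('u')(-7, 9), Function('b')(7, -5)), Function('K')(Add(0, Mul(0, 0)))) = Mul(Add(Rational(-1, 3), 7), Mul(Rational(4, 3), Add(0, Mul(0, 0)))) = Mul(Rational(20, 3), Mul(Rational(4, 3), Add(0, 0))) = Mul(Rational(20, 3), Mul(Rational(4, 3), 0)) = Mul(Rational(20, 3), 0) = 0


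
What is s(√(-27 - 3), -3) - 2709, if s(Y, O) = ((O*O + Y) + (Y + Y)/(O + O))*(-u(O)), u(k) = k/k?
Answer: -2718 - 2*I*√30/3 ≈ -2718.0 - 3.6515*I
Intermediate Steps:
u(k) = 1
s(Y, O) = -Y - O² - Y/O (s(Y, O) = ((O*O + Y) + (Y + Y)/(O + O))*(-1*1) = ((O² + Y) + (2*Y)/((2*O)))*(-1) = ((Y + O²) + (2*Y)*(1/(2*O)))*(-1) = ((Y + O²) + Y/O)*(-1) = (Y + O² + Y/O)*(-1) = -Y - O² - Y/O)
s(√(-27 - 3), -3) - 2709 = (-√(-27 - 3) - 1*(-3)² - 1*√(-27 - 3)/(-3)) - 2709 = (-√(-30) - 1*9 - 1*√(-30)*(-⅓)) - 2709 = (-I*√30 - 9 - 1*I*√30*(-⅓)) - 2709 = (-I*√30 - 9 + I*√30/3) - 2709 = (-9 - 2*I*√30/3) - 2709 = -2718 - 2*I*√30/3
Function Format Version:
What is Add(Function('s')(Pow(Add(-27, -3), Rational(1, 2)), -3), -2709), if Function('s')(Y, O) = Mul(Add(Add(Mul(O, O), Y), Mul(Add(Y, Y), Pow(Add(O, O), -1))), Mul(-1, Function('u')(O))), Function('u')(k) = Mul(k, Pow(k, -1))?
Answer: Add(-2718, Mul(Rational(-2, 3), I, Pow(30, Rational(1, 2)))) ≈ Add(-2718.0, Mul(-3.6515, I))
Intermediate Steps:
Function('u')(k) = 1
Function('s')(Y, O) = Add(Mul(-1, Y), Mul(-1, Pow(O, 2)), Mul(-1, Y, Pow(O, -1))) (Function('s')(Y, O) = Mul(Add(Add(Mul(O, O), Y), Mul(Add(Y, Y), Pow(Add(O, O), -1))), Mul(-1, 1)) = Mul(Add(Add(Pow(O, 2), Y), Mul(Mul(2, Y), Pow(Mul(2, O), -1))), -1) = Mul(Add(Add(Y, Pow(O, 2)), Mul(Mul(2, Y), Mul(Rational(1, 2), Pow(O, -1)))), -1) = Mul(Add(Add(Y, Pow(O, 2)), Mul(Y, Pow(O, -1))), -1) = Mul(Add(Y, Pow(O, 2), Mul(Y, Pow(O, -1))), -1) = Add(Mul(-1, Y), Mul(-1, Pow(O, 2)), Mul(-1, Y, Pow(O, -1))))
Add(Function('s')(Pow(Add(-27, -3), Rational(1, 2)), -3), -2709) = Add(Add(Mul(-1, Pow(Add(-27, -3), Rational(1, 2))), Mul(-1, Pow(-3, 2)), Mul(-1, Pow(Add(-27, -3), Rational(1, 2)), Pow(-3, -1))), -2709) = Add(Add(Mul(-1, Pow(-30, Rational(1, 2))), Mul(-1, 9), Mul(-1, Pow(-30, Rational(1, 2)), Rational(-1, 3))), -2709) = Add(Add(Mul(-1, Mul(I, Pow(30, Rational(1, 2)))), -9, Mul(-1, Mul(I, Pow(30, Rational(1, 2))), Rational(-1, 3))), -2709) = Add(Add(Mul(-1, I, Pow(30, Rational(1, 2))), -9, Mul(Rational(1, 3), I, Pow(30, Rational(1, 2)))), -2709) = Add(Add(-9, Mul(Rational(-2, 3), I, Pow(30, Rational(1, 2)))), -2709) = Add(-2718, Mul(Rational(-2, 3), I, Pow(30, Rational(1, 2))))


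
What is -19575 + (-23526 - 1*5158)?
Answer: -48259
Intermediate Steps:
-19575 + (-23526 - 1*5158) = -19575 + (-23526 - 5158) = -19575 - 28684 = -48259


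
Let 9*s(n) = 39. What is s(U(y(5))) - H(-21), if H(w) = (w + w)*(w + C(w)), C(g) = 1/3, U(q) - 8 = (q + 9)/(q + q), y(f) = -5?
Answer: -2591/3 ≈ -863.67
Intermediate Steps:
U(q) = 8 + (9 + q)/(2*q) (U(q) = 8 + (q + 9)/(q + q) = 8 + (9 + q)/((2*q)) = 8 + (9 + q)*(1/(2*q)) = 8 + (9 + q)/(2*q))
C(g) = 1/3
s(n) = 13/3 (s(n) = (1/9)*39 = 13/3)
H(w) = 2*w*(1/3 + w) (H(w) = (w + w)*(w + 1/3) = (2*w)*(1/3 + w) = 2*w*(1/3 + w))
s(U(y(5))) - H(-21) = 13/3 - 2*(-21)*(1 + 3*(-21))/3 = 13/3 - 2*(-21)*(1 - 63)/3 = 13/3 - 2*(-21)*(-62)/3 = 13/3 - 1*868 = 13/3 - 868 = -2591/3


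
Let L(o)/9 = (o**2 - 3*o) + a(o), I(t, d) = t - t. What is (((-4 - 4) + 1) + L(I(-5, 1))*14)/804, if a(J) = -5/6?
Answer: -28/201 ≈ -0.13930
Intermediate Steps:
I(t, d) = 0
a(J) = -5/6 (a(J) = -5*1/6 = -5/6)
L(o) = -15/2 - 27*o + 9*o**2 (L(o) = 9*((o**2 - 3*o) - 5/6) = 9*(-5/6 + o**2 - 3*o) = -15/2 - 27*o + 9*o**2)
(((-4 - 4) + 1) + L(I(-5, 1))*14)/804 = (((-4 - 4) + 1) + (-15/2 - 27*0 + 9*0**2)*14)/804 = ((-8 + 1) + (-15/2 + 0 + 9*0)*14)*(1/804) = (-7 + (-15/2 + 0 + 0)*14)*(1/804) = (-7 - 15/2*14)*(1/804) = (-7 - 105)*(1/804) = -112*1/804 = -28/201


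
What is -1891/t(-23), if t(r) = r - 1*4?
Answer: 1891/27 ≈ 70.037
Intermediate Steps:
t(r) = -4 + r (t(r) = r - 4 = -4 + r)
-1891/t(-23) = -1891/(-4 - 23) = -1891/(-27) = -1891*(-1/27) = 1891/27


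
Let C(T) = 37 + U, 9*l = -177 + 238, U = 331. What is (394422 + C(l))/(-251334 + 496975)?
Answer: 35890/22331 ≈ 1.6072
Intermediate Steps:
l = 61/9 (l = (-177 + 238)/9 = (⅑)*61 = 61/9 ≈ 6.7778)
C(T) = 368 (C(T) = 37 + 331 = 368)
(394422 + C(l))/(-251334 + 496975) = (394422 + 368)/(-251334 + 496975) = 394790/245641 = 394790*(1/245641) = 35890/22331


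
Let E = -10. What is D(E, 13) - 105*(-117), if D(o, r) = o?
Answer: 12275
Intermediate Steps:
D(E, 13) - 105*(-117) = -10 - 105*(-117) = -10 + 12285 = 12275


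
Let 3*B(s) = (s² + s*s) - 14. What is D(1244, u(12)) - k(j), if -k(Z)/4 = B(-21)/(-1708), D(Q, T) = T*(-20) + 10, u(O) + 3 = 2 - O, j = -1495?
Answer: 49286/183 ≈ 269.32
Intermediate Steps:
u(O) = -1 - O (u(O) = -3 + (2 - O) = -1 - O)
B(s) = -14/3 + 2*s²/3 (B(s) = ((s² + s*s) - 14)/3 = ((s² + s²) - 14)/3 = (2*s² - 14)/3 = (-14 + 2*s²)/3 = -14/3 + 2*s²/3)
D(Q, T) = 10 - 20*T (D(Q, T) = -20*T + 10 = 10 - 20*T)
k(Z) = 124/183 (k(Z) = -4*(-14/3 + (⅔)*(-21)²)/(-1708) = -4*(-14/3 + (⅔)*441)*(-1)/1708 = -4*(-14/3 + 294)*(-1)/1708 = -3472*(-1)/(3*1708) = -4*(-31/183) = 124/183)
D(1244, u(12)) - k(j) = (10 - 20*(-1 - 1*12)) - 1*124/183 = (10 - 20*(-1 - 12)) - 124/183 = (10 - 20*(-13)) - 124/183 = (10 + 260) - 124/183 = 270 - 124/183 = 49286/183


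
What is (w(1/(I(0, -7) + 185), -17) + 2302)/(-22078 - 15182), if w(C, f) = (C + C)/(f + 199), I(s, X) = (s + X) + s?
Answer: -37287797/603537480 ≈ -0.061782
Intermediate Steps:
I(s, X) = X + 2*s (I(s, X) = (X + s) + s = X + 2*s)
w(C, f) = 2*C/(199 + f) (w(C, f) = (2*C)/(199 + f) = 2*C/(199 + f))
(w(1/(I(0, -7) + 185), -17) + 2302)/(-22078 - 15182) = (2/(((-7 + 2*0) + 185)*(199 - 17)) + 2302)/(-22078 - 15182) = (2/(((-7 + 0) + 185)*182) + 2302)/(-37260) = (2*(1/182)/(-7 + 185) + 2302)*(-1/37260) = (2*(1/182)/178 + 2302)*(-1/37260) = (2*(1/178)*(1/182) + 2302)*(-1/37260) = (1/16198 + 2302)*(-1/37260) = (37287797/16198)*(-1/37260) = -37287797/603537480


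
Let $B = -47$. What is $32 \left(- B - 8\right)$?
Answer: $1248$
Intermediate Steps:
$32 \left(- B - 8\right) = 32 \left(\left(-1\right) \left(-47\right) - 8\right) = 32 \left(47 - 8\right) = 32 \cdot 39 = 1248$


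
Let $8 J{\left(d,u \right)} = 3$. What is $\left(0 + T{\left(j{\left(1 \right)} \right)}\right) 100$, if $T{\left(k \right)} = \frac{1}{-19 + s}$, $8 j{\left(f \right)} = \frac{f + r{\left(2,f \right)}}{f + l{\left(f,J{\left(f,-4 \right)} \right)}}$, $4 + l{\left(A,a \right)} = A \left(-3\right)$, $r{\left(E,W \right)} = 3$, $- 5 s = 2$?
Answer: $- \frac{500}{97} \approx -5.1546$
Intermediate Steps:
$s = - \frac{2}{5}$ ($s = \left(- \frac{1}{5}\right) 2 = - \frac{2}{5} \approx -0.4$)
$J{\left(d,u \right)} = \frac{3}{8}$ ($J{\left(d,u \right)} = \frac{1}{8} \cdot 3 = \frac{3}{8}$)
$l{\left(A,a \right)} = -4 - 3 A$ ($l{\left(A,a \right)} = -4 + A \left(-3\right) = -4 - 3 A$)
$j{\left(f \right)} = \frac{3 + f}{8 \left(-4 - 2 f\right)}$ ($j{\left(f \right)} = \frac{\left(f + 3\right) \frac{1}{f - \left(4 + 3 f\right)}}{8} = \frac{\left(3 + f\right) \frac{1}{-4 - 2 f}}{8} = \frac{\frac{1}{-4 - 2 f} \left(3 + f\right)}{8} = \frac{3 + f}{8 \left(-4 - 2 f\right)}$)
$T{\left(k \right)} = - \frac{5}{97}$ ($T{\left(k \right)} = \frac{1}{-19 - \frac{2}{5}} = \frac{1}{- \frac{97}{5}} = - \frac{5}{97}$)
$\left(0 + T{\left(j{\left(1 \right)} \right)}\right) 100 = \left(0 - \frac{5}{97}\right) 100 = \left(- \frac{5}{97}\right) 100 = - \frac{500}{97}$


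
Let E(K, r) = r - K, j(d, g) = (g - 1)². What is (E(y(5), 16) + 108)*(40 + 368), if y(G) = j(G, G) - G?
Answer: 46104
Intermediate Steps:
j(d, g) = (-1 + g)²
y(G) = (-1 + G)² - G
(E(y(5), 16) + 108)*(40 + 368) = ((16 - ((-1 + 5)² - 1*5)) + 108)*(40 + 368) = ((16 - (4² - 5)) + 108)*408 = ((16 - (16 - 5)) + 108)*408 = ((16 - 1*11) + 108)*408 = ((16 - 11) + 108)*408 = (5 + 108)*408 = 113*408 = 46104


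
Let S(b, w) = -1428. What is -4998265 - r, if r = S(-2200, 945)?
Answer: -4996837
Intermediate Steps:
r = -1428
-4998265 - r = -4998265 - 1*(-1428) = -4998265 + 1428 = -4996837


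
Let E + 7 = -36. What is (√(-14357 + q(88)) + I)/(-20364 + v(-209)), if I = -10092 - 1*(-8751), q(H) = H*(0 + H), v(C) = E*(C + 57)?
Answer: 1341/13828 - I*√6613/13828 ≈ 0.096977 - 0.0058808*I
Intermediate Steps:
E = -43 (E = -7 - 36 = -43)
v(C) = -2451 - 43*C (v(C) = -43*(C + 57) = -43*(57 + C) = -2451 - 43*C)
q(H) = H² (q(H) = H*H = H²)
I = -1341 (I = -10092 + 8751 = -1341)
(√(-14357 + q(88)) + I)/(-20364 + v(-209)) = (√(-14357 + 88²) - 1341)/(-20364 + (-2451 - 43*(-209))) = (√(-14357 + 7744) - 1341)/(-20364 + (-2451 + 8987)) = (√(-6613) - 1341)/(-20364 + 6536) = (I*√6613 - 1341)/(-13828) = (-1341 + I*√6613)*(-1/13828) = 1341/13828 - I*√6613/13828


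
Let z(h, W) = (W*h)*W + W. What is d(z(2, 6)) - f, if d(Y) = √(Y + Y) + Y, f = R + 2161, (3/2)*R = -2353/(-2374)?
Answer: -7419916/3561 + 2*√39 ≈ -2071.2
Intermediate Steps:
R = 2353/3561 (R = 2*(-2353/(-2374))/3 = 2*(-2353*(-1/2374))/3 = (⅔)*(2353/2374) = 2353/3561 ≈ 0.66077)
z(h, W) = W + h*W² (z(h, W) = h*W² + W = W + h*W²)
f = 7697674/3561 (f = 2353/3561 + 2161 = 7697674/3561 ≈ 2161.7)
d(Y) = Y + √2*√Y (d(Y) = √(2*Y) + Y = √2*√Y + Y = Y + √2*√Y)
d(z(2, 6)) - f = (6*(1 + 6*2) + √2*√(6*(1 + 6*2))) - 1*7697674/3561 = (6*(1 + 12) + √2*√(6*(1 + 12))) - 7697674/3561 = (6*13 + √2*√(6*13)) - 7697674/3561 = (78 + √2*√78) - 7697674/3561 = (78 + 2*√39) - 7697674/3561 = -7419916/3561 + 2*√39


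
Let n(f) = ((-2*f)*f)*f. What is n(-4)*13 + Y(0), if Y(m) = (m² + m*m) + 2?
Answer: 1666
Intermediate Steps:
Y(m) = 2 + 2*m² (Y(m) = (m² + m²) + 2 = 2*m² + 2 = 2 + 2*m²)
n(f) = -2*f³ (n(f) = (-2*f²)*f = -2*f³)
n(-4)*13 + Y(0) = -2*(-4)³*13 + (2 + 2*0²) = -2*(-64)*13 + (2 + 2*0) = 128*13 + (2 + 0) = 1664 + 2 = 1666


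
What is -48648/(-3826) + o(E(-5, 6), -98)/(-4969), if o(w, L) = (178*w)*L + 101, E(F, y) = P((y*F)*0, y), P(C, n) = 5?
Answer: 287524603/9505697 ≈ 30.248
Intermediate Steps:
E(F, y) = 5
o(w, L) = 101 + 178*L*w (o(w, L) = 178*L*w + 101 = 101 + 178*L*w)
-48648/(-3826) + o(E(-5, 6), -98)/(-4969) = -48648/(-3826) + (101 + 178*(-98)*5)/(-4969) = -48648*(-1/3826) + (101 - 87220)*(-1/4969) = 24324/1913 - 87119*(-1/4969) = 24324/1913 + 87119/4969 = 287524603/9505697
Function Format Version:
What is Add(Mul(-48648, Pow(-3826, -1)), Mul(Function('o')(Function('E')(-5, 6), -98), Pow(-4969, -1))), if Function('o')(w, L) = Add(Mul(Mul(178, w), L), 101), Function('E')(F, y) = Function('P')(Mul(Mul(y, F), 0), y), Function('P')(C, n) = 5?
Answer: Rational(287524603, 9505697) ≈ 30.248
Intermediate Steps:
Function('E')(F, y) = 5
Function('o')(w, L) = Add(101, Mul(178, L, w)) (Function('o')(w, L) = Add(Mul(178, L, w), 101) = Add(101, Mul(178, L, w)))
Add(Mul(-48648, Pow(-3826, -1)), Mul(Function('o')(Function('E')(-5, 6), -98), Pow(-4969, -1))) = Add(Mul(-48648, Pow(-3826, -1)), Mul(Add(101, Mul(178, -98, 5)), Pow(-4969, -1))) = Add(Mul(-48648, Rational(-1, 3826)), Mul(Add(101, -87220), Rational(-1, 4969))) = Add(Rational(24324, 1913), Mul(-87119, Rational(-1, 4969))) = Add(Rational(24324, 1913), Rational(87119, 4969)) = Rational(287524603, 9505697)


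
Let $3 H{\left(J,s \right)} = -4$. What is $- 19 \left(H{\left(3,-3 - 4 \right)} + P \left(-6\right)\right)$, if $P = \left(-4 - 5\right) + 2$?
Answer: $- \frac{2318}{3} \approx -772.67$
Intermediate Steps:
$H{\left(J,s \right)} = - \frac{4}{3}$ ($H{\left(J,s \right)} = \frac{1}{3} \left(-4\right) = - \frac{4}{3}$)
$P = -7$ ($P = -9 + 2 = -7$)
$- 19 \left(H{\left(3,-3 - 4 \right)} + P \left(-6\right)\right) = - 19 \left(- \frac{4}{3} - -42\right) = - 19 \left(- \frac{4}{3} + 42\right) = \left(-19\right) \frac{122}{3} = - \frac{2318}{3}$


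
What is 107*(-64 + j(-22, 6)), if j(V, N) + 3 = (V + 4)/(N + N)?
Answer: -14659/2 ≈ -7329.5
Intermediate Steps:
j(V, N) = -3 + (4 + V)/(2*N) (j(V, N) = -3 + (V + 4)/(N + N) = -3 + (4 + V)/((2*N)) = -3 + (4 + V)*(1/(2*N)) = -3 + (4 + V)/(2*N))
107*(-64 + j(-22, 6)) = 107*(-64 + (½)*(4 - 22 - 6*6)/6) = 107*(-64 + (½)*(⅙)*(4 - 22 - 36)) = 107*(-64 + (½)*(⅙)*(-54)) = 107*(-64 - 9/2) = 107*(-137/2) = -14659/2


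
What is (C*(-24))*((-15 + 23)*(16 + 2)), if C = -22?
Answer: 76032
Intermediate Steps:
(C*(-24))*((-15 + 23)*(16 + 2)) = (-22*(-24))*((-15 + 23)*(16 + 2)) = 528*(8*18) = 528*144 = 76032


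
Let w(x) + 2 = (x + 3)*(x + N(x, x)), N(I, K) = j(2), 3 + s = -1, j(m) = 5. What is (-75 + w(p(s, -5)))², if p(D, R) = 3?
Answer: 841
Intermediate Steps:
s = -4 (s = -3 - 1 = -4)
N(I, K) = 5
w(x) = -2 + (3 + x)*(5 + x) (w(x) = -2 + (x + 3)*(x + 5) = -2 + (3 + x)*(5 + x))
(-75 + w(p(s, -5)))² = (-75 + (13 + 3² + 8*3))² = (-75 + (13 + 9 + 24))² = (-75 + 46)² = (-29)² = 841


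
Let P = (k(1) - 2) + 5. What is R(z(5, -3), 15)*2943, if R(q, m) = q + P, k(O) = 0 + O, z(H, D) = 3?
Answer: 20601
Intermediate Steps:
k(O) = O
P = 4 (P = (1 - 2) + 5 = -1 + 5 = 4)
R(q, m) = 4 + q (R(q, m) = q + 4 = 4 + q)
R(z(5, -3), 15)*2943 = (4 + 3)*2943 = 7*2943 = 20601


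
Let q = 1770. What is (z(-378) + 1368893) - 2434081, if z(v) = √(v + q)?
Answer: -1065188 + 4*√87 ≈ -1.0652e+6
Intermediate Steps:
z(v) = √(1770 + v) (z(v) = √(v + 1770) = √(1770 + v))
(z(-378) + 1368893) - 2434081 = (√(1770 - 378) + 1368893) - 2434081 = (√1392 + 1368893) - 2434081 = (4*√87 + 1368893) - 2434081 = (1368893 + 4*√87) - 2434081 = -1065188 + 4*√87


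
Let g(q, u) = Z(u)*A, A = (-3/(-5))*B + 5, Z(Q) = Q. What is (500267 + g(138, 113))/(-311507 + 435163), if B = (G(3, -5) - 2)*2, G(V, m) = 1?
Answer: 1251741/309140 ≈ 4.0491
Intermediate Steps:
B = -2 (B = (1 - 2)*2 = -1*2 = -2)
A = 19/5 (A = -3/(-5)*(-2) + 5 = -3*(-1/5)*(-2) + 5 = (3/5)*(-2) + 5 = -6/5 + 5 = 19/5 ≈ 3.8000)
g(q, u) = 19*u/5 (g(q, u) = u*(19/5) = 19*u/5)
(500267 + g(138, 113))/(-311507 + 435163) = (500267 + (19/5)*113)/(-311507 + 435163) = (500267 + 2147/5)/123656 = (2503482/5)*(1/123656) = 1251741/309140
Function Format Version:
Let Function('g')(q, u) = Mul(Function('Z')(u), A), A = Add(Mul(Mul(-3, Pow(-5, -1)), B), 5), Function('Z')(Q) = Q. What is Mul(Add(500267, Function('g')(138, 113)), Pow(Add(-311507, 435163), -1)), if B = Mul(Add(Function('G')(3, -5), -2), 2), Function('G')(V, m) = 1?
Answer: Rational(1251741, 309140) ≈ 4.0491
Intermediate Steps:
B = -2 (B = Mul(Add(1, -2), 2) = Mul(-1, 2) = -2)
A = Rational(19, 5) (A = Add(Mul(Mul(-3, Pow(-5, -1)), -2), 5) = Add(Mul(Mul(-3, Rational(-1, 5)), -2), 5) = Add(Mul(Rational(3, 5), -2), 5) = Add(Rational(-6, 5), 5) = Rational(19, 5) ≈ 3.8000)
Function('g')(q, u) = Mul(Rational(19, 5), u) (Function('g')(q, u) = Mul(u, Rational(19, 5)) = Mul(Rational(19, 5), u))
Mul(Add(500267, Function('g')(138, 113)), Pow(Add(-311507, 435163), -1)) = Mul(Add(500267, Mul(Rational(19, 5), 113)), Pow(Add(-311507, 435163), -1)) = Mul(Add(500267, Rational(2147, 5)), Pow(123656, -1)) = Mul(Rational(2503482, 5), Rational(1, 123656)) = Rational(1251741, 309140)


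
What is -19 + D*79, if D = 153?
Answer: 12068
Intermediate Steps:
-19 + D*79 = -19 + 153*79 = -19 + 12087 = 12068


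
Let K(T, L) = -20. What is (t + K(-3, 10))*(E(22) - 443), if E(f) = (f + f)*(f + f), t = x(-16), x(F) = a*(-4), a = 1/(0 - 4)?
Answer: -28367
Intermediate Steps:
a = -¼ (a = 1/(-4) = -¼ ≈ -0.25000)
x(F) = 1 (x(F) = -¼*(-4) = 1)
t = 1
E(f) = 4*f² (E(f) = (2*f)*(2*f) = 4*f²)
(t + K(-3, 10))*(E(22) - 443) = (1 - 20)*(4*22² - 443) = -19*(4*484 - 443) = -19*(1936 - 443) = -19*1493 = -28367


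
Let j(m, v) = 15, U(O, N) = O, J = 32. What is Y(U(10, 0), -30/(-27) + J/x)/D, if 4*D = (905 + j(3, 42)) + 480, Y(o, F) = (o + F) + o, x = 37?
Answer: 3659/58275 ≈ 0.062788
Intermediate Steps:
Y(o, F) = F + 2*o (Y(o, F) = (F + o) + o = F + 2*o)
D = 350 (D = ((905 + 15) + 480)/4 = (920 + 480)/4 = (¼)*1400 = 350)
Y(U(10, 0), -30/(-27) + J/x)/D = ((-30/(-27) + 32/37) + 2*10)/350 = ((-30*(-1/27) + 32*(1/37)) + 20)*(1/350) = ((10/9 + 32/37) + 20)*(1/350) = (658/333 + 20)*(1/350) = (7318/333)*(1/350) = 3659/58275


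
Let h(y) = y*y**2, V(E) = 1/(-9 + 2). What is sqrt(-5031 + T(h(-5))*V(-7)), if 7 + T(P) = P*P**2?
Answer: sqrt(13425405)/7 ≈ 523.44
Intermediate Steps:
V(E) = -1/7 (V(E) = 1/(-7) = -1/7)
h(y) = y**3
T(P) = -7 + P**3 (T(P) = -7 + P*P**2 = -7 + P**3)
sqrt(-5031 + T(h(-5))*V(-7)) = sqrt(-5031 + (-7 + ((-5)**3)**3)*(-1/7)) = sqrt(-5031 + (-7 + (-125)**3)*(-1/7)) = sqrt(-5031 + (-7 - 1953125)*(-1/7)) = sqrt(-5031 - 1953132*(-1/7)) = sqrt(-5031 + 1953132/7) = sqrt(1917915/7) = sqrt(13425405)/7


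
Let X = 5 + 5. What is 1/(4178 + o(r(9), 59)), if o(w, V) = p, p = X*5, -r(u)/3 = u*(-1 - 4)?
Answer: 1/4228 ≈ 0.00023652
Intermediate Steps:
X = 10
r(u) = 15*u (r(u) = -3*u*(-1 - 4) = -3*u*(-5) = -(-15)*u = 15*u)
p = 50 (p = 10*5 = 50)
o(w, V) = 50
1/(4178 + o(r(9), 59)) = 1/(4178 + 50) = 1/4228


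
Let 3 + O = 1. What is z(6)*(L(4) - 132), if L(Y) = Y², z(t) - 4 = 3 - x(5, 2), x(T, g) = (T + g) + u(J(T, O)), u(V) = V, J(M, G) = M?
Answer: 580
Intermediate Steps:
O = -2 (O = -3 + 1 = -2)
x(T, g) = g + 2*T (x(T, g) = (T + g) + T = g + 2*T)
z(t) = -5 (z(t) = 4 + (3 - (2 + 2*5)) = 4 + (3 - (2 + 10)) = 4 + (3 - 1*12) = 4 + (3 - 12) = 4 - 9 = -5)
z(6)*(L(4) - 132) = -5*(4² - 132) = -5*(16 - 132) = -5*(-116) = 580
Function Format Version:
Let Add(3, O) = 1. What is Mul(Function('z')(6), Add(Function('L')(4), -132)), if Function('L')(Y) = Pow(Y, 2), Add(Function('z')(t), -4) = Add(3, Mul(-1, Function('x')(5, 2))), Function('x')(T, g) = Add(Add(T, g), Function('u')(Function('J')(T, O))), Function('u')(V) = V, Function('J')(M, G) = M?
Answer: 580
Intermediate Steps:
O = -2 (O = Add(-3, 1) = -2)
Function('x')(T, g) = Add(g, Mul(2, T)) (Function('x')(T, g) = Add(Add(T, g), T) = Add(g, Mul(2, T)))
Function('z')(t) = -5 (Function('z')(t) = Add(4, Add(3, Mul(-1, Add(2, Mul(2, 5))))) = Add(4, Add(3, Mul(-1, Add(2, 10)))) = Add(4, Add(3, Mul(-1, 12))) = Add(4, Add(3, -12)) = Add(4, -9) = -5)
Mul(Function('z')(6), Add(Function('L')(4), -132)) = Mul(-5, Add(Pow(4, 2), -132)) = Mul(-5, Add(16, -132)) = Mul(-5, -116) = 580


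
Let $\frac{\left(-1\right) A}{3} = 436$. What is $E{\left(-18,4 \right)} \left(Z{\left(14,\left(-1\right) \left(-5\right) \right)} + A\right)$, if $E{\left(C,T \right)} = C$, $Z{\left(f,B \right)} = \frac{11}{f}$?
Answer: $\frac{164709}{7} \approx 23530.0$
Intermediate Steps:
$A = -1308$ ($A = \left(-3\right) 436 = -1308$)
$E{\left(-18,4 \right)} \left(Z{\left(14,\left(-1\right) \left(-5\right) \right)} + A\right) = - 18 \left(\frac{11}{14} - 1308\right) = \left(-18\right) \left(- \frac{18301}{14}\right) = \frac{164709}{7}$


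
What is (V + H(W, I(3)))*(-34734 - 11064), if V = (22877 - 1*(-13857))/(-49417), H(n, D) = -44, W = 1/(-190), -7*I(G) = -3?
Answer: 101263133436/49417 ≈ 2.0492e+6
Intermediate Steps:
I(G) = 3/7 (I(G) = -⅐*(-3) = 3/7)
W = -1/190 ≈ -0.0052632
V = -36734/49417 (V = (22877 + 13857)*(-1/49417) = 36734*(-1/49417) = -36734/49417 ≈ -0.74335)
(V + H(W, I(3)))*(-34734 - 11064) = (-36734/49417 - 44)*(-34734 - 11064) = -2211082/49417*(-45798) = 101263133436/49417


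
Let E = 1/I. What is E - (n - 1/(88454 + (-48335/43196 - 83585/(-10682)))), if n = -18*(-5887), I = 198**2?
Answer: -7707628024227568598383/72736802624475396 ≈ -1.0597e+5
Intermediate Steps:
I = 39204
E = 1/39204 ≈ 2.5508e-5
n = 105966
E - (n - 1/(88454 + (-48335/43196 - 83585/(-10682)))) = 1/39204 - (105966 - 1/(88454 + (-48335/43196 - 83585/(-10682)))) = 1/39204 - (105966 - 1/(88454 + (-48335*1/43196 - 83585*(-1/10682)))) = 1/39204 - (105966 - 1/(88454 + (-48335/43196 + 83585/10682))) = 1/39204 - (105966 - 1/(88454 + 1547111595/230709836)) = 1/39204 - (105966 - 1/20408754945139/230709836) = 1/39204 - (105966 - 1*230709836/20408754945139) = 1/39204 - (105966 - 230709836/20408754945139) = 1/39204 - 1*2162634126285889438/20408754945139 = 1/39204 - 2162634126285889438/20408754945139 = -7707628024227568598383/72736802624475396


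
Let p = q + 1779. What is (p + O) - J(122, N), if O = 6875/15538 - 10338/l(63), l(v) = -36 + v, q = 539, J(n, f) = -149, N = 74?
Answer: 291508141/139842 ≈ 2084.6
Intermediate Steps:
O = -53482073/139842 (O = 6875/15538 - 10338/(-36 + 63) = 6875*(1/15538) - 10338/27 = 6875/15538 - 10338*1/27 = 6875/15538 - 3446/9 = -53482073/139842 ≈ -382.45)
p = 2318 (p = 539 + 1779 = 2318)
(p + O) - J(122, N) = (2318 - 53482073/139842) - 1*(-149) = 270671683/139842 + 149 = 291508141/139842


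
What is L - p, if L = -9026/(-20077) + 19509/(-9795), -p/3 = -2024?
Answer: -398129222001/65551405 ≈ -6073.5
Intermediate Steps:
p = 6072 (p = -3*(-2024) = 6072)
L = -101090841/65551405 (L = -9026*(-1/20077) + 19509*(-1/9795) = 9026/20077 - 6503/3265 = -101090841/65551405 ≈ -1.5422)
L - p = -101090841/65551405 - 1*6072 = -101090841/65551405 - 6072 = -398129222001/65551405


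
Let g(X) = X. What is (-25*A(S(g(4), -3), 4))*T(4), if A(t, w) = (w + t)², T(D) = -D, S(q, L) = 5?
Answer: 8100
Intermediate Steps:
A(t, w) = (t + w)²
(-25*A(S(g(4), -3), 4))*T(4) = (-25*(5 + 4)²)*(-1*4) = -25*9²*(-4) = -25*81*(-4) = -2025*(-4) = 8100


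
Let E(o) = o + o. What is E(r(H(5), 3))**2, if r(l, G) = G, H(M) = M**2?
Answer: 36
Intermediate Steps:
E(o) = 2*o
E(r(H(5), 3))**2 = (2*3)**2 = 6**2 = 36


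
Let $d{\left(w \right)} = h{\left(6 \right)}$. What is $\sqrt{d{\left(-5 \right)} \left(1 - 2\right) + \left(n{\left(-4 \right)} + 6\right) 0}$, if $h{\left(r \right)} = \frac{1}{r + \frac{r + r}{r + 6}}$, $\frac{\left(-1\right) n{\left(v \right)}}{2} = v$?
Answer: $\frac{i \sqrt{7}}{7} \approx 0.37796 i$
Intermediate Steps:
$n{\left(v \right)} = - 2 v$
$h{\left(r \right)} = \frac{1}{r + \frac{2 r}{6 + r}}$
$d{\left(w \right)} = \frac{1}{7}$ ($d{\left(w \right)} = \frac{6 + 6}{6 \left(8 + 6\right)} = \frac{1}{6} \cdot \frac{1}{14} \cdot 12 = \frac{1}{7}$)
$\sqrt{d{\left(-5 \right)} \left(1 - 2\right) + \left(n{\left(-4 \right)} + 6\right) 0} = \sqrt{\frac{1 - 2}{7} + \left(\left(-2\right) \left(-4\right) + 6\right) 0} = \sqrt{\frac{1}{7} \left(-1\right) + \left(8 + 6\right) 0} = \sqrt{- \frac{1}{7} + 14 \cdot 0} = \sqrt{- \frac{1}{7} + 0} = \sqrt{- \frac{1}{7}} = \frac{i \sqrt{7}}{7}$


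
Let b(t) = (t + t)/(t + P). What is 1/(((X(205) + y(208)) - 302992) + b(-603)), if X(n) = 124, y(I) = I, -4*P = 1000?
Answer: -853/258167774 ≈ -3.3041e-6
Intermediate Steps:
P = -250 (P = -¼*1000 = -250)
b(t) = 2*t/(-250 + t) (b(t) = (t + t)/(t - 250) = (2*t)/(-250 + t) = 2*t/(-250 + t))
1/(((X(205) + y(208)) - 302992) + b(-603)) = 1/(((124 + 208) - 302992) + 2*(-603)/(-250 - 603)) = 1/((332 - 302992) + 2*(-603)/(-853)) = 1/(-302660 + 2*(-603)*(-1/853)) = 1/(-302660 + 1206/853) = 1/(-258167774/853) = -853/258167774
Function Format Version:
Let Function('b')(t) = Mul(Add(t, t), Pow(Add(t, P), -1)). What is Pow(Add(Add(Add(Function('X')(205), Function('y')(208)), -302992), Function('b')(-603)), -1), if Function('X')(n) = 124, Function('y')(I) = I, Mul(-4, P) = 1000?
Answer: Rational(-853, 258167774) ≈ -3.3041e-6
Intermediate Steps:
P = -250 (P = Mul(Rational(-1, 4), 1000) = -250)
Function('b')(t) = Mul(2, t, Pow(Add(-250, t), -1)) (Function('b')(t) = Mul(Add(t, t), Pow(Add(t, -250), -1)) = Mul(Mul(2, t), Pow(Add(-250, t), -1)) = Mul(2, t, Pow(Add(-250, t), -1)))
Pow(Add(Add(Add(Function('X')(205), Function('y')(208)), -302992), Function('b')(-603)), -1) = Pow(Add(Add(Add(124, 208), -302992), Mul(2, -603, Pow(Add(-250, -603), -1))), -1) = Pow(Add(Add(332, -302992), Mul(2, -603, Pow(-853, -1))), -1) = Pow(Add(-302660, Mul(2, -603, Rational(-1, 853))), -1) = Pow(Add(-302660, Rational(1206, 853)), -1) = Pow(Rational(-258167774, 853), -1) = Rational(-853, 258167774)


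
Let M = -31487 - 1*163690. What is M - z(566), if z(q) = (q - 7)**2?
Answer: -507658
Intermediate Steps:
M = -195177 (M = -31487 - 163690 = -195177)
z(q) = (-7 + q)**2
M - z(566) = -195177 - (-7 + 566)**2 = -195177 - 1*559**2 = -195177 - 1*312481 = -195177 - 312481 = -507658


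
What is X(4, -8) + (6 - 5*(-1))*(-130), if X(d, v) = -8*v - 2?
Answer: -1368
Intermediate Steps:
X(d, v) = -2 - 8*v
X(4, -8) + (6 - 5*(-1))*(-130) = (-2 - 8*(-8)) + (6 - 5*(-1))*(-130) = (-2 + 64) + (6 + 5)*(-130) = 62 + 11*(-130) = 62 - 1430 = -1368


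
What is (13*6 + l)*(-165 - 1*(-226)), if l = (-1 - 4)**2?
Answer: 6283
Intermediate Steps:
l = 25 (l = (-5)**2 = 25)
(13*6 + l)*(-165 - 1*(-226)) = (13*6 + 25)*(-165 - 1*(-226)) = (78 + 25)*(-165 + 226) = 103*61 = 6283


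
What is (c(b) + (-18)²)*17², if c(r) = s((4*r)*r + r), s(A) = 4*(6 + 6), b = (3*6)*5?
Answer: 107508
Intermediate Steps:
b = 90 (b = 18*5 = 90)
s(A) = 48 (s(A) = 4*12 = 48)
c(r) = 48
(c(b) + (-18)²)*17² = (48 + (-18)²)*17² = (48 + 324)*289 = 372*289 = 107508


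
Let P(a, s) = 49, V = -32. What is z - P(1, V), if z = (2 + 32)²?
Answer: 1107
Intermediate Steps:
z = 1156 (z = 34² = 1156)
z - P(1, V) = 1156 - 1*49 = 1156 - 49 = 1107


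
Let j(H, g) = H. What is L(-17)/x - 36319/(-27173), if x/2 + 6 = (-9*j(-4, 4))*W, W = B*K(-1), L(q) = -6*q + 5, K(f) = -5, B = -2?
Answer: 28621363/19238484 ≈ 1.4877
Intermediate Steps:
L(q) = 5 - 6*q
W = 10 (W = -2*(-5) = 10)
x = 708 (x = -12 + 2*(-9*(-4)*10) = -12 + 2*(36*10) = -12 + 2*360 = -12 + 720 = 708)
L(-17)/x - 36319/(-27173) = (5 - 6*(-17))/708 - 36319/(-27173) = (5 + 102)*(1/708) - 36319*(-1/27173) = 107*(1/708) + 36319/27173 = 107/708 + 36319/27173 = 28621363/19238484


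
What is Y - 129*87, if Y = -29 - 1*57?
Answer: -11309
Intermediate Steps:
Y = -86 (Y = -29 - 57 = -86)
Y - 129*87 = -86 - 129*87 = -86 - 11223 = -11309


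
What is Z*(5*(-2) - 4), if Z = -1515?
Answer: 21210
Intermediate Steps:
Z*(5*(-2) - 4) = -1515*(5*(-2) - 4) = -1515*(-10 - 4) = -1515*(-14) = 21210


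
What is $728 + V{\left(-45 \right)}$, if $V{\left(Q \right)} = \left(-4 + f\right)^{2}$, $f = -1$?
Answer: $753$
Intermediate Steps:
$V{\left(Q \right)} = 25$ ($V{\left(Q \right)} = \left(-4 - 1\right)^{2} = \left(-5\right)^{2} = 25$)
$728 + V{\left(-45 \right)} = 728 + 25 = 753$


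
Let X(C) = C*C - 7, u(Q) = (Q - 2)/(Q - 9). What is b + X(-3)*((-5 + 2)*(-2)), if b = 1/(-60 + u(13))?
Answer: 2744/229 ≈ 11.983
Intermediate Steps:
u(Q) = (-2 + Q)/(-9 + Q)
X(C) = -7 + C² (X(C) = C² - 7 = -7 + C²)
b = -4/229 (b = 1/(-60 + (-2 + 13)/(-9 + 13)) = 1/(-60 + 11/4) = 1/(-229/4) = -4/229 ≈ -0.017467)
b + X(-3)*((-5 + 2)*(-2)) = -4/229 + (-7 + (-3)²)*((-5 + 2)*(-2)) = -4/229 + (-7 + 9)*(-3*(-2)) = -4/229 + 2*6 = -4/229 + 12 = 2744/229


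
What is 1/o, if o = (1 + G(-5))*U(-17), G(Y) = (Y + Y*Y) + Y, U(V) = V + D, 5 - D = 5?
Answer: -1/272 ≈ -0.0036765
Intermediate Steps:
D = 0 (D = 5 - 1*5 = 5 - 5 = 0)
U(V) = V (U(V) = V + 0 = V)
G(Y) = Y**2 + 2*Y (G(Y) = (Y + Y**2) + Y = Y**2 + 2*Y)
o = -272 (o = (1 - 5*(2 - 5))*(-17) = (1 - 5*(-3))*(-17) = (1 + 15)*(-17) = 16*(-17) = -272)
1/o = 1/(-272) = -1/272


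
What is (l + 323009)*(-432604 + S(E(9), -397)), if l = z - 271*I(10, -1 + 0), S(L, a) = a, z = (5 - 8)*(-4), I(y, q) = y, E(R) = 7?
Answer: -138694983311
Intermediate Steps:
z = 12 (z = -3*(-4) = 12)
l = -2698 (l = 12 - 271*10 = 12 - 2710 = -2698)
(l + 323009)*(-432604 + S(E(9), -397)) = (-2698 + 323009)*(-432604 - 397) = 320311*(-433001) = -138694983311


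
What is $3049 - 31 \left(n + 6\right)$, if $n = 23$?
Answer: $2150$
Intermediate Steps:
$3049 - 31 \left(n + 6\right) = 3049 - 31 \left(23 + 6\right) = 3049 - 899 = 2150$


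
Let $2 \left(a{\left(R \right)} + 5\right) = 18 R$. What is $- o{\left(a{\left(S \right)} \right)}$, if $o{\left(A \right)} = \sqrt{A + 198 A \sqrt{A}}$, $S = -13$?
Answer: $- \sqrt{-122 - 24156 i \sqrt{122}} \approx -365.16 + 365.33 i$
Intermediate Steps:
$a{\left(R \right)} = -5 + 9 R$ ($a{\left(R \right)} = -5 + \frac{18 R}{2} = -5 + 9 R$)
$o{\left(A \right)} = \sqrt{A + 198 A^{\frac{3}{2}}}$
$- o{\left(a{\left(S \right)} \right)} = - \sqrt{\left(-5 + 9 \left(-13\right)\right) + 198 \left(-5 + 9 \left(-13\right)\right)^{\frac{3}{2}}} = - \sqrt{\left(-5 - 117\right) + 198 \left(-5 - 117\right)^{\frac{3}{2}}} = - \sqrt{-122 + 198 \left(-122\right)^{\frac{3}{2}}} = - \sqrt{-122 + 198 \left(- 122 i \sqrt{122}\right)} = - \sqrt{-122 - 24156 i \sqrt{122}}$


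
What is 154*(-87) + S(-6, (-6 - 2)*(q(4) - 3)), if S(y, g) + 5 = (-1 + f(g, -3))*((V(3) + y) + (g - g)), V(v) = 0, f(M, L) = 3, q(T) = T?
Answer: -13415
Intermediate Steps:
S(y, g) = -5 + 2*y (S(y, g) = -5 + (-1 + 3)*((0 + y) + (g - g)) = -5 + 2*(y + 0) = -5 + 2*y)
154*(-87) + S(-6, (-6 - 2)*(q(4) - 3)) = 154*(-87) + (-5 + 2*(-6)) = -13398 + (-5 - 12) = -13398 - 17 = -13415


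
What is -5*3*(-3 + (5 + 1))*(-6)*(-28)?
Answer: -7560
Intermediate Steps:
-5*3*(-3 + (5 + 1))*(-6)*(-28) = -5*3*(-3 + 6)*(-6)*(-28) = -5*3*3*(-6)*(-28) = -45*(-6)*(-28) = -5*(-54)*(-28) = 270*(-28) = -7560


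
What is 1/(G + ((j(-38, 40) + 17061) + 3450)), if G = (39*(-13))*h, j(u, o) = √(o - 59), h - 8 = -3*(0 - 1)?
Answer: 786/11738125 - I*√19/223024375 ≈ 6.6961e-5 - 1.9545e-8*I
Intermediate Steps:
h = 11 (h = 8 - 3*(0 - 1) = 8 - 3*(-1) = 8 + 3 = 11)
j(u, o) = √(-59 + o)
G = -5577 (G = (39*(-13))*11 = -507*11 = -5577)
1/(G + ((j(-38, 40) + 17061) + 3450)) = 1/(-5577 + ((√(-59 + 40) + 17061) + 3450)) = 1/(-5577 + ((√(-19) + 17061) + 3450)) = 1/(-5577 + ((I*√19 + 17061) + 3450)) = 1/(-5577 + ((17061 + I*√19) + 3450)) = 1/(-5577 + (20511 + I*√19)) = 1/(14934 + I*√19)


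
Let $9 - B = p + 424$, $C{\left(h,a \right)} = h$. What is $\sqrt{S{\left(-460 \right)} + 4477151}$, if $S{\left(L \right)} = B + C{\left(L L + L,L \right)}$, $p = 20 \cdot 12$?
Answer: $2 \sqrt{1171909} \approx 2165.1$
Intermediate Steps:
$p = 240$
$B = -655$ ($B = 9 - \left(240 + 424\right) = 9 - 664 = -655$)
$S{\left(L \right)} = -655 + L + L^{2}$ ($S{\left(L \right)} = -655 + \left(L L + L\right) = -655 + \left(L^{2} + L\right) = -655 + \left(L + L^{2}\right) = -655 + L + L^{2}$)
$\sqrt{S{\left(-460 \right)} + 4477151} = \sqrt{\left(-655 - 460 \left(1 - 460\right)\right) + 4477151} = \sqrt{\left(-655 - -211140\right) + 4477151} = \sqrt{\left(-655 + 211140\right) + 4477151} = \sqrt{210485 + 4477151} = \sqrt{4687636} = 2 \sqrt{1171909}$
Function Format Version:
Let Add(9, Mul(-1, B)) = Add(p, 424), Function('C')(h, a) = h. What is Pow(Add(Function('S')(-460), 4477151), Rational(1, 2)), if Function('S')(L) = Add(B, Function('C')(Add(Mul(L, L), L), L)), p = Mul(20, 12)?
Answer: Mul(2, Pow(1171909, Rational(1, 2))) ≈ 2165.1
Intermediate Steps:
p = 240
B = -655 (B = Add(9, Mul(-1, Add(240, 424))) = Add(9, Mul(-1, 664)) = Add(9, -664) = -655)
Function('S')(L) = Add(-655, L, Pow(L, 2)) (Function('S')(L) = Add(-655, Add(Mul(L, L), L)) = Add(-655, Add(Pow(L, 2), L)) = Add(-655, Add(L, Pow(L, 2))) = Add(-655, L, Pow(L, 2)))
Pow(Add(Function('S')(-460), 4477151), Rational(1, 2)) = Pow(Add(Add(-655, Mul(-460, Add(1, -460))), 4477151), Rational(1, 2)) = Pow(Add(Add(-655, Mul(-460, -459)), 4477151), Rational(1, 2)) = Pow(Add(Add(-655, 211140), 4477151), Rational(1, 2)) = Pow(Add(210485, 4477151), Rational(1, 2)) = Pow(4687636, Rational(1, 2)) = Mul(2, Pow(1171909, Rational(1, 2)))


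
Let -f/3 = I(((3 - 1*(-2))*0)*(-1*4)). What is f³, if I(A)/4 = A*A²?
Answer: 0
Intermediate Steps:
I(A) = 4*A³ (I(A) = 4*(A*A²) = 4*A³)
f = 0 (f = -12*(((3 - 1*(-2))*0)*(-1*4))³ = -12*(((3 + 2)*0)*(-4))³ = -12*((5*0)*(-4))³ = -12*(0*(-4))³ = -12*0³ = -12*0 = -3*0 = 0)
f³ = 0³ = 0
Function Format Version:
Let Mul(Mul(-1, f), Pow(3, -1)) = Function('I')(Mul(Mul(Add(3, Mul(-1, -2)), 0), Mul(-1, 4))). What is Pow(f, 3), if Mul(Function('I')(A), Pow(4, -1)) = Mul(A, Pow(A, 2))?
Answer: 0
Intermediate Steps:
Function('I')(A) = Mul(4, Pow(A, 3)) (Function('I')(A) = Mul(4, Mul(A, Pow(A, 2))) = Mul(4, Pow(A, 3)))
f = 0 (f = Mul(-3, Mul(4, Pow(Mul(Mul(Add(3, Mul(-1, -2)), 0), Mul(-1, 4)), 3))) = Mul(-3, Mul(4, Pow(Mul(Mul(Add(3, 2), 0), -4), 3))) = Mul(-3, Mul(4, Pow(Mul(Mul(5, 0), -4), 3))) = Mul(-3, Mul(4, Pow(Mul(0, -4), 3))) = Mul(-3, Mul(4, Pow(0, 3))) = Mul(-3, Mul(4, 0)) = Mul(-3, 0) = 0)
Pow(f, 3) = Pow(0, 3) = 0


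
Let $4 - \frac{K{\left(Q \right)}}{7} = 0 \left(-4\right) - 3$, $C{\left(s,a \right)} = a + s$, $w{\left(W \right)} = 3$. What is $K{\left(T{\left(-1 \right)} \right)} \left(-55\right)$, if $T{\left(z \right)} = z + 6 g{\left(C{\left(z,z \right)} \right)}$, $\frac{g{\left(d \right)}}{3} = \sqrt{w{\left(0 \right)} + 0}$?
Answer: $-2695$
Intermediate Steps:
$g{\left(d \right)} = 3 \sqrt{3}$ ($g{\left(d \right)} = 3 \sqrt{3 + 0} = 3 \sqrt{3}$)
$T{\left(z \right)} = z + 18 \sqrt{3}$ ($T{\left(z \right)} = z + 6 \cdot 3 \sqrt{3} = z + 18 \sqrt{3}$)
$K{\left(Q \right)} = 49$ ($K{\left(Q \right)} = 28 - 7 \left(0 \left(-4\right) - 3\right) = 28 - 7 \left(0 - 3\right) = 28 - -21 = 28 + 21 = 49$)
$K{\left(T{\left(-1 \right)} \right)} \left(-55\right) = 49 \left(-55\right) = -2695$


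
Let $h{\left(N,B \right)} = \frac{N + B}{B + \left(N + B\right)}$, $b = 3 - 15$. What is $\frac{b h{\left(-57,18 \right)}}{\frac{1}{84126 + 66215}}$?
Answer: $- \frac{23453196}{7} \approx -3.3505 \cdot 10^{6}$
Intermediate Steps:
$b = -12$ ($b = 3 - 15 = -12$)
$h{\left(N,B \right)} = \frac{B + N}{N + 2 B}$ ($h{\left(N,B \right)} = \frac{B + N}{B + \left(B + N\right)} = \frac{B + N}{N + 2 B}$)
$\frac{b h{\left(-57,18 \right)}}{\frac{1}{84126 + 66215}} = \frac{\left(-12\right) \frac{18 - 57}{-57 + 2 \cdot 18}}{\frac{1}{84126 + 66215}} = \frac{\left(-12\right) \frac{1}{-57 + 36} \left(-39\right)}{\frac{1}{150341}} = - 12 \frac{1}{-21} \left(-39\right) \frac{1}{\frac{1}{150341}} = - 12 \left(\left(- \frac{1}{21}\right) \left(-39\right)\right) 150341 = \left(-12\right) \frac{13}{7} \cdot 150341 = \left(- \frac{156}{7}\right) 150341 = - \frac{23453196}{7}$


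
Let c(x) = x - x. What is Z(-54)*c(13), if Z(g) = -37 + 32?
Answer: 0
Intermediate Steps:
Z(g) = -5
c(x) = 0
Z(-54)*c(13) = -5*0 = 0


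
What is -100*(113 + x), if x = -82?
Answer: -3100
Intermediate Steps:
-100*(113 + x) = -100*(113 - 82) = -100*31 = -3100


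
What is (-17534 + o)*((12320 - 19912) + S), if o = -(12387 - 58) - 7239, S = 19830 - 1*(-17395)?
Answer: -1099443566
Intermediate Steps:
S = 37225 (S = 19830 + 17395 = 37225)
o = -19568 (o = -1*12329 - 7239 = -12329 - 7239 = -19568)
(-17534 + o)*((12320 - 19912) + S) = (-17534 - 19568)*((12320 - 19912) + 37225) = -37102*(-7592 + 37225) = -37102*29633 = -1099443566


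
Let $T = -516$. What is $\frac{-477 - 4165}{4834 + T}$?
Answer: $- \frac{2321}{2159} \approx -1.075$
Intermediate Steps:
$\frac{-477 - 4165}{4834 + T} = \frac{-477 - 4165}{4834 - 516} = - \frac{4642}{4318} = \left(-4642\right) \frac{1}{4318} = - \frac{2321}{2159}$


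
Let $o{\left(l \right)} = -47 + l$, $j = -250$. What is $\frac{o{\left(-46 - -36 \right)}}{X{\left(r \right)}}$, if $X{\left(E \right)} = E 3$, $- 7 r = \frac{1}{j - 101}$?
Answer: $-46683$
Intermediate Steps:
$r = \frac{1}{2457}$ ($r = - \frac{1}{7 \left(-250 - 101\right)} = - \frac{1}{7 \left(-351\right)} = \left(- \frac{1}{7}\right) \left(- \frac{1}{351}\right) = \frac{1}{2457} \approx 0.000407$)
$X{\left(E \right)} = 3 E$
$\frac{o{\left(-46 - -36 \right)}}{X{\left(r \right)}} = \frac{-47 - 10}{3 \cdot \frac{1}{2457}} = \left(-47 + \left(-46 + 36\right)\right) \frac{1}{\frac{1}{819}} = \left(-47 - 10\right) 819 = \left(-57\right) 819 = -46683$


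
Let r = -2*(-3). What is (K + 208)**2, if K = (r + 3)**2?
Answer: 83521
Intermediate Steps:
r = 6
K = 81 (K = (6 + 3)**2 = 9**2 = 81)
(K + 208)**2 = (81 + 208)**2 = 289**2 = 83521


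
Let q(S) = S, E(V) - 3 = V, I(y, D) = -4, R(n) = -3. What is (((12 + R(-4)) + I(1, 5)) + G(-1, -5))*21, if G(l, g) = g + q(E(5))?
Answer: 168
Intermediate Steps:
E(V) = 3 + V
G(l, g) = 8 + g (G(l, g) = g + (3 + 5) = g + 8 = 8 + g)
(((12 + R(-4)) + I(1, 5)) + G(-1, -5))*21 = (((12 - 3) - 4) + (8 - 5))*21 = ((9 - 4) + 3)*21 = (5 + 3)*21 = 8*21 = 168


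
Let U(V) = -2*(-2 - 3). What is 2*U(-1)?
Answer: 20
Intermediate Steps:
U(V) = 10 (U(V) = -2*(-5) = 10)
2*U(-1) = 2*10 = 20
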